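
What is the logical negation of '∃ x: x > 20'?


¬(∀ x: φ) = ∃ x: ¬φ, and ¬(∃ x: φ) = ∀ x: ¬φ.
Apply to the existential statement.

∀ x: ¬(x > 20)


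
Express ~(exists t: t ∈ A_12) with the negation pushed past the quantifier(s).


¬(forall x: φ) = exists x: ¬φ, and ¬(exists x: φ) = forall x: ¬φ.
Apply to the existential statement.

forall t: ~(t ∈ A_12)


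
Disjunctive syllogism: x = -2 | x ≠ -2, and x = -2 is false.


Disjunctive syllogism: from (P ∨ Q) and ¬P, infer Q.
One disjunct, 'x = -2', is ruled out; the other must hold.

x ≠ -2


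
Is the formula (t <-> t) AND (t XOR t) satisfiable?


Check all 2 assignments over {t}:
t | φ
-----
F | F
T | F
No assignment makes the formula true.

Unsatisfiable.


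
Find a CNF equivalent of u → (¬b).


Step 1: Rewrite u → (¬b) as ¬u ∨ (¬b).

(¬u) ∨ (¬b)


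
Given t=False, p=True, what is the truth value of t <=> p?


Biconditional is true when both operands have the same truth value.
Substitute: t=False, p=True.
False <=> True evaluates to False.

False


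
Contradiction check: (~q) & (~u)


Truth table over {q, u}:
q | u | φ
---------
False | False | True
True | False | False
False | True | False
True | True | False
Satisfying assignment at row 1: q=False, u=False gives True.

No, it is not a contradiction.


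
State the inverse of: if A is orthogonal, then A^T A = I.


The inverse of (P → Q) is (¬P → ¬Q). It is equivalent to the converse, not to the original.
Here P = 'A is orthogonal' and Q = 'A^T A = I'.

If not (A is orthogonal), then not (A^T A = I).


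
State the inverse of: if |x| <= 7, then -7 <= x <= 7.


The inverse of (P → Q) is (¬P → ¬Q). It is equivalent to the converse, not to the original.
Here P = '|x| <= 7' and Q = '-7 <= x <= 7'.

If not (|x| <= 7), then not (-7 <= x <= 7).


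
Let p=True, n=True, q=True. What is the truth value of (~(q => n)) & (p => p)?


Substitute p=True, n=True, q=True:
q => n = True => True = True
~(q => n) = False
p => p = True => True = True
(~(q => n)) & (p => p) = False & True = False

False


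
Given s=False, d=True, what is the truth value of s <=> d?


Biconditional is true when both operands have the same truth value.
Substitute: s=False, d=True.
False <=> True evaluates to False.

False


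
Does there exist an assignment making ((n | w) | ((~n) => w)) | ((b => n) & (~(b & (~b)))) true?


Search for a satisfying assignment over {b, n, w}.
Try b=False, n=False, w=False: the formula evaluates to True.
A satisfying assignment exists.

Satisfiable.


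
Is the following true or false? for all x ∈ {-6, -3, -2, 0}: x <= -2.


Evaluate the predicate on each element: -6:T, -3:T, -2:T, 0:F.
Counterexample x = 0 fails the predicate.

F


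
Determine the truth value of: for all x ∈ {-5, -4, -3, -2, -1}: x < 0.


Evaluate the predicate on each element: -5:T, -4:T, -3:T, -2:T, -1:T.
Every element satisfies the predicate.

T


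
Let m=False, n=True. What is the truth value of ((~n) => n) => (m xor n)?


Substitute m=False, n=True:
~n = False
(~n) => n = False => True = True
m xor n = False xor True = True
((~n) => n) => (m xor n) = True => True = True

True


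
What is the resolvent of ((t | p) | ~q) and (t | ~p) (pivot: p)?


The clauses contain complementary literals p and ~p.
Resolution eliminates this pair and disjoins the remaining literals (merging duplicates).

(~q | t)


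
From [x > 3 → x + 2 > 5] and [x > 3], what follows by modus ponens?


Modus ponens: from (P → Q) and P, infer Q.
P = 'x > 3' is asserted, and P → Q holds, so Q follows.

x + 2 > 5.


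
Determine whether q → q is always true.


Build the truth table over {q}:
q | φ
-----
F | T
T | T
Every row evaluates to true.

Yes, it is a tautology.


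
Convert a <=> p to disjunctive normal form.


Step 1: a ↔ p is true exactly when both agree: (a ∧ p) ∨ (¬a ∧ ¬p).

(a & p) | ((~a) & (~p))


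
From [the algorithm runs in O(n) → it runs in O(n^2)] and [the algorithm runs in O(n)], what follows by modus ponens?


Modus ponens: from (P → Q) and P, infer Q.
P = 'the algorithm runs in O(n)' is asserted, and P → Q holds, so Q follows.

it runs in O(n^2).


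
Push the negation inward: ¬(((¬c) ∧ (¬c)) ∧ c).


De Morgan: the negation of a conjunction is the disjunction of the negations.
Distribute ¬ across ∧, flipping it to ∨, and negate each literal.

(c ∨ c) ∨ (¬c)


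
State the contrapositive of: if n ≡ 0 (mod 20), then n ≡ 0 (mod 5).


The contrapositive of (P → Q) is (¬Q → ¬P); it is logically equivalent to the original.
Here P = 'n ≡ 0 (mod 20)' and Q = 'n ≡ 0 (mod 5)'.

If not (n ≡ 0 (mod 5)), then not (n ≡ 0 (mod 20)).


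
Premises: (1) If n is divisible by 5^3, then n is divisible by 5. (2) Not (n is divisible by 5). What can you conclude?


Modus tollens: from (P → Q) and ¬Q, infer ¬P.
Q = 'n is divisible by 5' is denied; since P → Q, P must also fail.

Not (n is divisible by 5^3).


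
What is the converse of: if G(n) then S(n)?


The converse of (P → Q) is (Q → P). It is not in general equivalent to the original.
Here P = 'G(n)' and Q = 'S(n)'.

If S(n), then G(n).


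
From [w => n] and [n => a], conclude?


Hypothetical syllogism: from (P → Q) and (Q → R), infer (P → R).
Chain the two implications through the shared middle term 'n'.

w => a


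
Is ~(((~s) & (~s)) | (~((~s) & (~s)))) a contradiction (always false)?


Truth table over {s}:
s | φ
-----
False | False
True | False
Every row is false.

Yes, it is a contradiction.


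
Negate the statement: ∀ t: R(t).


¬(∀ x: φ) = ∃ x: ¬φ, and ¬(∃ x: φ) = ∀ x: ¬φ.
Apply to the universal statement.

∃ t: ¬(R(t))


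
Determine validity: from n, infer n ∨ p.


This matches the form of disjunction introduction: the conclusion follows in every model of the premises.

Valid.


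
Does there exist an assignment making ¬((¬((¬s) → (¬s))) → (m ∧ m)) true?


Check all 4 assignments over {m, s}:
m | s | φ
---------
F | F | F
T | F | F
F | T | F
T | T | F
No assignment makes the formula true.

Unsatisfiable.


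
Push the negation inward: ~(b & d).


De Morgan: the negation of a conjunction is the disjunction of the negations.
Distribute ~ across &, flipping it to |, and negate each literal.

(~b) | (~d)


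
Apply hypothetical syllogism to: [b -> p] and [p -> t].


Hypothetical syllogism: from (P → Q) and (Q → R), infer (P → R).
Chain the two implications through the shared middle term 'p'.

b -> t


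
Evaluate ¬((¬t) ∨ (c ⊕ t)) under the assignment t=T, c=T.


Substitute t=T, c=T:
¬t = F
c ⊕ t = T ⊕ T = F
(¬t) ∨ (c ⊕ t) = F ∨ F = F
¬((¬t) ∨ (c ⊕ t)) = T

T


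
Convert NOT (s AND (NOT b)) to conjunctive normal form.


Step 1: Apply De Morgan: ¬(s ∧ (¬b)) = ¬s ∨ ¬(¬b).
Step 2: Eliminate any double negations (¬¬X = X).

(NOT s) OR b


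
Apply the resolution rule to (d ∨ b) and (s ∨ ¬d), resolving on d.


The clauses contain complementary literals d and ¬d.
Resolution eliminates this pair and disjoins the remaining literals (merging duplicates).

(b ∨ s)


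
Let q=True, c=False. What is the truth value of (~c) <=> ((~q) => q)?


Substitute q=True, c=False:
~c = True
~q = False
(~q) => q = False => True = True
(~c) <=> ((~q) => q) = True <=> True = True

True


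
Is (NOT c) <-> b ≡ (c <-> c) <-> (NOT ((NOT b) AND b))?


Compare truth tables:
b | c | φ | ψ
-------------
F | F | F | T
T | F | T | T
F | T | T | T
T | T | F | T
They differ at row 1 (b=F, c=F): φ=F but ψ=T.

No, they are not logically equivalent.


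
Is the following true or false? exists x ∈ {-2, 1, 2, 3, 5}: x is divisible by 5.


Evaluate the predicate on each element: -2:False, 1:False, 2:False, 3:False, 5:True.
Witness x = 5 satisfies the predicate.

True


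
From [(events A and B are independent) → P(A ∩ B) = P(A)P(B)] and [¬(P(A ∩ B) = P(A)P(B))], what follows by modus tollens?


Modus tollens: from (P → Q) and ¬Q, infer ¬P.
Q = 'P(A ∩ B) = P(A)P(B)' is denied; since P → Q, P must also fail.

Not ((events A and B are independent)).


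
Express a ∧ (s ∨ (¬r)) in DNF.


Step 1: Distribute ∧ over ∨: a ∧ (s ∨ (¬r)) = (a ∧ s) ∨ (a ∧ (¬r)).

(a ∧ s) ∨ (a ∧ (¬r))


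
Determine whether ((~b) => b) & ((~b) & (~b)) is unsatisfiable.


Truth table over {b}:
b | φ
-----
False | False
True | False
Every row is false.

Yes, it is a contradiction.


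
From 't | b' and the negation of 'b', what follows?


Disjunctive syllogism: from (P ∨ Q) and ¬P, infer Q.
One disjunct, 'b', is ruled out; the other must hold.

t


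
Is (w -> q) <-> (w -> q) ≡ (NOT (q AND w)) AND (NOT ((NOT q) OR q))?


Compare truth tables:
q | w | φ | ψ
-------------
F | F | T | F
T | F | T | F
F | T | T | F
T | T | T | F
They differ at row 1 (q=F, w=F): φ=T but ψ=F.

No, they are not logically equivalent.


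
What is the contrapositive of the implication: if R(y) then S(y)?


The contrapositive of (P → Q) is (¬Q → ¬P); it is logically equivalent to the original.
Here P = 'R(y)' and Q = 'S(y)'.

If not (S(y)), then not (R(y)).


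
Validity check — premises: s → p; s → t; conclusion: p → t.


This is (no valid rule). There exist truth assignments where the premises are all true but the conclusion is false.

Invalid.


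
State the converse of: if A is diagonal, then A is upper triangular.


The converse of (P → Q) is (Q → P). It is not in general equivalent to the original.
Here P = 'A is diagonal' and Q = 'A is upper triangular'.

If A is upper triangular, then A is diagonal.


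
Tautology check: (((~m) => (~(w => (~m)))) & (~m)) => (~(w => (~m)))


Build the truth table over {m, w}:
m | w | φ
---------
False | False | True
True | False | True
False | True | True
True | True | True
Every row evaluates to true.

Yes, it is a tautology.


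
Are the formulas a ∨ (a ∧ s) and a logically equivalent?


Compare truth tables:
a | s | φ | ψ
-------------
F | F | F | F
T | F | T | T
F | T | F | F
T | T | T | T
The columns φ and ψ agree on every row.

Yes, they are logically equivalent.


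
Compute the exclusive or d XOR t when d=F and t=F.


Exclusive or is true when exactly one operand is true.
Substitute: d=F, t=F.
F XOR F evaluates to F.

F


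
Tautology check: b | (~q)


Build the truth table over {b, q}:
b | q | φ
---------
False | False | True
True | False | True
False | True | False
True | True | True
Counterexample at row 3: with b=False, q=True, the formula is False.

No, it is not a tautology.


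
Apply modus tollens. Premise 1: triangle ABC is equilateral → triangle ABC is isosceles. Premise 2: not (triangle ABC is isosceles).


Modus tollens: from (P → Q) and ¬Q, infer ¬P.
Q = 'triangle ABC is isosceles' is denied; since P → Q, P must also fail.

Not (triangle ABC is equilateral).


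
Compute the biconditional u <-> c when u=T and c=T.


Biconditional is true when both operands have the same truth value.
Substitute: u=T, c=T.
T <-> T evaluates to T.

T


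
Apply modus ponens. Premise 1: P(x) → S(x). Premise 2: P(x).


Modus ponens: from (P → Q) and P, infer Q.
P = 'P(x)' is asserted, and P → Q holds, so Q follows.

S(x).


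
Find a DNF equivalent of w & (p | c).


Step 1: Distribute ∧ over ∨: w ∧ (p ∨ c) = (w ∧ p) ∨ (w ∧ c).

(w & p) | (w & c)


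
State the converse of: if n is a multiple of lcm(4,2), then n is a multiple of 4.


The converse of (P → Q) is (Q → P). It is not in general equivalent to the original.
Here P = 'n is a multiple of lcm(4,2)' and Q = 'n is a multiple of 4'.

If n is a multiple of 4, then n is a multiple of lcm(4,2).


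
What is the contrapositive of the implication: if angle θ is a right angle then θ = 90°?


The contrapositive of (P → Q) is (¬Q → ¬P); it is logically equivalent to the original.
Here P = 'angle θ is a right angle' and Q = 'θ = 90°'.

If not (θ = 90°), then not (angle θ is a right angle).


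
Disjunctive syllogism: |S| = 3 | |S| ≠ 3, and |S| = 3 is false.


Disjunctive syllogism: from (P ∨ Q) and ¬P, infer Q.
One disjunct, '|S| = 3', is ruled out; the other must hold.

|S| ≠ 3


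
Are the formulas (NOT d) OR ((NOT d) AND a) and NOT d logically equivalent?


Compare truth tables:
a | d | φ | ψ
-------------
F | F | T | T
T | F | T | T
F | T | F | F
T | T | F | F
The columns φ and ψ agree on every row.

Yes, they are logically equivalent.


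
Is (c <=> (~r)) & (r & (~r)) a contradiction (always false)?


Truth table over {c, r}:
c | r | φ
---------
False | False | False
True | False | False
False | True | False
True | True | False
Every row is false.

Yes, it is a contradiction.


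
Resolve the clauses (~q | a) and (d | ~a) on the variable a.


The clauses contain complementary literals a and ~a.
Resolution eliminates this pair and disjoins the remaining literals (merging duplicates).

(~q | d)


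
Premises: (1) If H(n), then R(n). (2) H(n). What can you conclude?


Modus ponens: from (P → Q) and P, infer Q.
P = 'H(n)' is asserted, and P → Q holds, so Q follows.

R(n).


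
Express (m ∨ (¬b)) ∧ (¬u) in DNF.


Step 1: Distribute ∧ over ∨: (m ∨ (¬b)) ∧ (¬u) = (m ∧ (¬u)) ∨ ((¬b) ∧ (¬u)).

(m ∧ (¬u)) ∨ ((¬b) ∧ (¬u))


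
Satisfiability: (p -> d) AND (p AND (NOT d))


Check all 4 assignments over {d, p}:
d | p | φ
---------
F | F | F
T | F | F
F | T | F
T | T | F
No assignment makes the formula true.

Unsatisfiable.


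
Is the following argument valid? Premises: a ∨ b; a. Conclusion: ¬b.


This is affirming a disjunct (fallacy). There exist truth assignments where the premises are all true but the conclusion is false.

Invalid.


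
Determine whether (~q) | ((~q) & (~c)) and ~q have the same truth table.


Compare truth tables:
c | q | φ | ψ
-------------
False | False | True | True
True | False | True | True
False | True | False | False
True | True | False | False
The columns φ and ψ agree on every row.

Yes, they are logically equivalent.


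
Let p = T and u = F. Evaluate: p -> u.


Implication is false only when antecedent is true and consequent is false.
Substitute: p=T, u=F.
T -> F evaluates to F.

F


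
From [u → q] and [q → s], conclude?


Hypothetical syllogism: from (P → Q) and (Q → R), infer (P → R).
Chain the two implications through the shared middle term 'q'.

u → s


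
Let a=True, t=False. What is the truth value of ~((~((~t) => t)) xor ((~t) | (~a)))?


Substitute a=True, t=False:
~t = True
(~t) => t = True => False = False
~((~t) => t) = True
~t = True
~a = False
(~t) | (~a) = True | False = True
(~((~t) => t)) xor ((~t) | (~a)) = True xor True = False
~((~((~t) => t)) xor ((~t) | (~a))) = True

True


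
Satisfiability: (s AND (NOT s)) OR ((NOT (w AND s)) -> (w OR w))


Search for a satisfying assignment over {s, w}.
Try s=F, w=T: the formula evaluates to T.
A satisfying assignment exists.

Satisfiable.


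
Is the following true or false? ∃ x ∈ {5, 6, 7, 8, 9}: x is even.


Evaluate the predicate on each element: 5:F, 6:T, 7:F, 8:T, 9:F.
Witness x = 6 satisfies the predicate.

T


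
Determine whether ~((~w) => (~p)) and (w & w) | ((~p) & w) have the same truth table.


Compare truth tables:
p | w | φ | ψ
-------------
False | False | False | False
True | False | True | False
False | True | False | True
True | True | False | True
They differ at row 2 (p=True, w=False): φ=True but ψ=False.

No, they are not logically equivalent.


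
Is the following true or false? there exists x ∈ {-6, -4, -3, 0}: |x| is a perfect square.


Evaluate the predicate on each element: -6:F, -4:T, -3:F, 0:T.
Witness x = -4 satisfies the predicate.

T


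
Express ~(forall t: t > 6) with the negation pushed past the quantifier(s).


¬(forall x: φ) = exists x: ¬φ, and ¬(exists x: φ) = forall x: ¬φ.
Apply to the universal statement.

exists t: ~(t > 6)


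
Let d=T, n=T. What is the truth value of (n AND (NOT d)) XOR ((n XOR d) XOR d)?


Substitute d=T, n=T:
NOT d = F
n AND (NOT d) = T AND F = F
n XOR d = T XOR T = F
(n XOR d) XOR d = F XOR T = T
(n AND (NOT d)) XOR ((n XOR d) XOR d) = F XOR T = T

T


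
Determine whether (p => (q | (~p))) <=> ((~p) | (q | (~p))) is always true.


Build the truth table over {p, q}:
p | q | φ
---------
False | False | True
True | False | True
False | True | True
True | True | True
Every row evaluates to true.

Yes, it is a tautology.


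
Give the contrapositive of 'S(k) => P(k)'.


The contrapositive of (P → Q) is (¬Q → ¬P); it is logically equivalent to the original.
Here P = 'S(k)' and Q = 'P(k)'.

If not (P(k)), then not (S(k)).


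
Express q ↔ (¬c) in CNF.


Step 1: Rewrite q ↔ (¬c) as (q → (¬c)) ∧ ((¬c) → q).
Step 2: Rewrite each implication as a disjunction.
Step 3: Eliminate any double negations (¬¬X = X).

((¬q) ∨ (¬c)) ∧ (c ∨ q)


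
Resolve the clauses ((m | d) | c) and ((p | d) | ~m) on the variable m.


The clauses contain complementary literals m and ~m.
Resolution eliminates this pair and disjoins the remaining literals (merging duplicates).

((c | d) | p)


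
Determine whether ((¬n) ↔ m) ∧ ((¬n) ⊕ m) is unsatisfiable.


Truth table over {m, n}:
m | n | φ
---------
F | F | F
T | F | F
F | T | F
T | T | F
Every row is false.

Yes, it is a contradiction.


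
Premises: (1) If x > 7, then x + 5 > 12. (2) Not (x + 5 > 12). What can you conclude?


Modus tollens: from (P → Q) and ¬Q, infer ¬P.
Q = 'x + 5 > 12' is denied; since P → Q, P must also fail.

Not (x > 7).


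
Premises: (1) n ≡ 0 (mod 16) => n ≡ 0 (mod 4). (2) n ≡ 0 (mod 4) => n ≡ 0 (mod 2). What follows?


Hypothetical syllogism: from (P → Q) and (Q → R), infer (P → R).
Chain the two implications through the shared middle term 'n ≡ 0 (mod 4)'.

n ≡ 0 (mod 16) => n ≡ 0 (mod 2)


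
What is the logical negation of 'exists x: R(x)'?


¬(forall x: φ) = exists x: ¬φ, and ¬(exists x: φ) = forall x: ¬φ.
Apply to the existential statement.

forall x: ~(R(x))


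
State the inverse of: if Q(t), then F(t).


The inverse of (P → Q) is (¬P → ¬Q). It is equivalent to the converse, not to the original.
Here P = 'Q(t)' and Q = 'F(t)'.

If not (Q(t)), then not (F(t)).


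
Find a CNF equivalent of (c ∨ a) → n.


Step 1: Rewrite as ¬(c ∨ a) ∨ n = (¬c ∧ ¬a) ∨ n.
Step 2: Distribute ∨ over ∧.

((¬c) ∨ n) ∧ ((¬a) ∨ n)


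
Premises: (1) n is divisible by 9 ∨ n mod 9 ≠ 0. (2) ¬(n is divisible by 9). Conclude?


Disjunctive syllogism: from (P ∨ Q) and ¬P, infer Q.
One disjunct, 'n is divisible by 9', is ruled out; the other must hold.

n mod 9 ≠ 0


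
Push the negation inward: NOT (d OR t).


De Morgan: the negation of a disjunction is the conjunction of the negations.
Distribute NOT across OR, flipping it to AND, and negate each literal.

(NOT d) AND (NOT t)


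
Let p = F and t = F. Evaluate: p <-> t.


Biconditional is true when both operands have the same truth value.
Substitute: p=F, t=F.
F <-> F evaluates to T.

T


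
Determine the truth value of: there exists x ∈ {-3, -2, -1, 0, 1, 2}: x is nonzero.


Evaluate the predicate on each element: -3:T, -2:T, -1:T, 0:F, 1:T, 2:T.
Witness x = -3 satisfies the predicate.

T


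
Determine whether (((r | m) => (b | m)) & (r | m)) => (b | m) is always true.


Build the truth table over {b, m, r}:
b | m | r | φ
-------------
False | False | False | True
True | False | False | True
False | True | False | True
True | True | False | True
False | False | True | True
True | False | True | True
False | True | True | True
True | True | True | True
Every row evaluates to true.

Yes, it is a tautology.


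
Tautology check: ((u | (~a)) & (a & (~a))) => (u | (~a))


Build the truth table over {a, u}:
a | u | φ
---------
False | False | True
True | False | True
False | True | True
True | True | True
Every row evaluates to true.

Yes, it is a tautology.


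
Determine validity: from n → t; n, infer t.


This matches the form of modus ponens: the conclusion follows in every model of the premises.

Valid.


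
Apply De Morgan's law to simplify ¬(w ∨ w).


De Morgan: the negation of a disjunction is the conjunction of the negations.
Distribute ¬ across ∨, flipping it to ∧, and negate each literal.

(¬w) ∧ (¬w)


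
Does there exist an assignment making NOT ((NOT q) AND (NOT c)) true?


Search for a satisfying assignment over {c, q}.
Try c=T, q=F: the formula evaluates to T.
A satisfying assignment exists.

Satisfiable.


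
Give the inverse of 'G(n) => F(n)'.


The inverse of (P → Q) is (¬P → ¬Q). It is equivalent to the converse, not to the original.
Here P = 'G(n)' and Q = 'F(n)'.

If not (G(n)), then not (F(n)).


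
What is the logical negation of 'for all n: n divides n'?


¬(for all x: φ) = there exists x: ¬φ, and ¬(there exists x: φ) = for all x: ¬φ.
Apply to the universal statement.

there exists n: NOT(n divides n)


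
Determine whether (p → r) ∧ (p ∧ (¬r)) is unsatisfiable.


Truth table over {p, r}:
p | r | φ
---------
F | F | F
T | F | F
F | T | F
T | T | F
Every row is false.

Yes, it is a contradiction.


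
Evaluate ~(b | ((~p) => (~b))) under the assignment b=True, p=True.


Substitute b=True, p=True:
~p = False
~b = False
(~p) => (~b) = False => False = True
b | ((~p) => (~b)) = True | True = True
~(b | ((~p) => (~b))) = False

False


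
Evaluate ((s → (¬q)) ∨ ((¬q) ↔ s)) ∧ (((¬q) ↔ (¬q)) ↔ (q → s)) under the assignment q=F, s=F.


Substitute q=F, s=F:
… (earlier sub-steps elided)
s → (¬q) = F → T = T
¬q = T
(¬q) ↔ s = T ↔ F = F
(s → (¬q)) ∨ ((¬q) ↔ s) = T ∨ F = T
¬q = T
¬q = T
(¬q) ↔ (¬q) = T ↔ T = T
q → s = F → F = T
((¬q) ↔ (¬q)) ↔ (q → s) = T ↔ T = T
((s → (¬q)) ∨ ((¬q) ↔ s)) ∧ (((¬q) ↔ (¬q)) ↔ (q → s)) = T ∧ T = T

T


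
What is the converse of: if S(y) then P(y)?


The converse of (P → Q) is (Q → P). It is not in general equivalent to the original.
Here P = 'S(y)' and Q = 'P(y)'.

If P(y), then S(y).


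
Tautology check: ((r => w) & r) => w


Build the truth table over {r, w}:
r | w | φ
---------
False | False | True
True | False | True
False | True | True
True | True | True
Every row evaluates to true.

Yes, it is a tautology.


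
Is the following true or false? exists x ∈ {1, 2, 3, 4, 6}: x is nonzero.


Evaluate the predicate on each element: 1:True, 2:True, 3:True, 4:True, 6:True.
Witness x = 1 satisfies the predicate.

True


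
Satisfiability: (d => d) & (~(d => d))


Check all 2 assignments over {d}:
d | φ
-----
False | False
True | False
No assignment makes the formula true.

Unsatisfiable.


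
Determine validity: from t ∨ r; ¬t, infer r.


This matches the form of disjunctive syllogism: the conclusion follows in every model of the premises.

Valid.


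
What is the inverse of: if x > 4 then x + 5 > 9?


The inverse of (P → Q) is (¬P → ¬Q). It is equivalent to the converse, not to the original.
Here P = 'x > 4' and Q = 'x + 5 > 9'.

If not (x > 4), then not (x + 5 > 9).


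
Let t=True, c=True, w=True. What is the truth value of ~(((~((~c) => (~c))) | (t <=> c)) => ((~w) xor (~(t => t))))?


Substitute t=True, c=True, w=True:
… (earlier sub-steps elided)
(~c) => (~c) = False => False = True
~((~c) => (~c)) = False
t <=> c = True <=> True = True
(~((~c) => (~c))) | (t <=> c) = False | True = True
~w = False
t => t = True => True = True
~(t => t) = False
(~w) xor (~(t => t)) = False xor False = False
((~((~c) => (~c))) | (t <=> c)) => ((~w) xor (~(t => t))) = True => False = False
~(((~((~c) => (~c))) | (t <=> c)) => ((~w) xor (~(t => t)))) = True

True


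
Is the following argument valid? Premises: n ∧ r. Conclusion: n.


This matches the form of conjunction elimination: the conclusion follows in every model of the premises.

Valid.


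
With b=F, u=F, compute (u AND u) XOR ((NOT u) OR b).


Substitute b=F, u=F:
u AND u = F AND F = F
NOT u = T
(NOT u) OR b = T OR F = T
(u AND u) XOR ((NOT u) OR b) = F XOR T = T

T


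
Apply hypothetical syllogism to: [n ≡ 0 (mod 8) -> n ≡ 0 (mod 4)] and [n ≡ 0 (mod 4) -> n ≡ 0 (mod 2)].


Hypothetical syllogism: from (P → Q) and (Q → R), infer (P → R).
Chain the two implications through the shared middle term 'n ≡ 0 (mod 4)'.

n ≡ 0 (mod 8) -> n ≡ 0 (mod 2)


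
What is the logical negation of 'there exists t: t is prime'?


¬(for all x: φ) = there exists x: ¬φ, and ¬(there exists x: φ) = for all x: ¬φ.
Apply to the existential statement.

for all t: NOT(t is prime)


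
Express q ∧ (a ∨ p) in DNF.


Step 1: Distribute ∧ over ∨: q ∧ (a ∨ p) = (q ∧ a) ∨ (q ∧ p).

(q ∧ a) ∨ (q ∧ p)


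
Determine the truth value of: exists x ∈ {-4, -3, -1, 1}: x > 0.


Evaluate the predicate on each element: -4:False, -3:False, -1:False, 1:True.
Witness x = 1 satisfies the predicate.

True


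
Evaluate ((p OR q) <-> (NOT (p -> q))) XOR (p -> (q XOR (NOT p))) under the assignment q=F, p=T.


Substitute q=F, p=T:
p OR q = T OR F = T
p -> q = T -> F = F
NOT (p -> q) = T
(p OR q) <-> (NOT (p -> q)) = T <-> T = T
NOT p = F
q XOR (NOT p) = F XOR F = F
p -> (q XOR (NOT p)) = T -> F = F
((p OR q) <-> (NOT (p -> q))) XOR (p -> (q XOR (NOT p))) = T XOR F = T

T


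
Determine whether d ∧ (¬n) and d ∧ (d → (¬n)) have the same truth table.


Compare truth tables:
d | n | φ | ψ
-------------
F | F | F | F
T | F | T | T
F | T | F | F
T | T | F | F
The columns φ and ψ agree on every row.

Yes, they are logically equivalent.


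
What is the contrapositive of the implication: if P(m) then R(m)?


The contrapositive of (P → Q) is (¬Q → ¬P); it is logically equivalent to the original.
Here P = 'P(m)' and Q = 'R(m)'.

If not (R(m)), then not (P(m)).


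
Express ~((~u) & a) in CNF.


Step 1: Apply De Morgan: ¬((¬u) ∧ a) = ¬(¬u) ∨ ¬a.
Step 2: Eliminate any double negations (¬¬X = X).

u | (~a)


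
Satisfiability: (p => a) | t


Search for a satisfying assignment over {a, p, t}.
Try a=False, p=False, t=False: the formula evaluates to True.
A satisfying assignment exists.

Satisfiable.


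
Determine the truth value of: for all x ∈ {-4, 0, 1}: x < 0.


Evaluate the predicate on each element: -4:T, 0:F, 1:F.
Counterexample x = 0 fails the predicate.

F


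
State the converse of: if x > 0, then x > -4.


The converse of (P → Q) is (Q → P). It is not in general equivalent to the original.
Here P = 'x > 0' and Q = 'x > -4'.

If x > -4, then x > 0.


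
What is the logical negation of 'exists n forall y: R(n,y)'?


Negation flips each quantifier (∀↔∃) and negates the inner predicate.
¬(exists n forall y: φ) = forall n exists y: ¬φ.

forall n exists y: ~(R(n,y))


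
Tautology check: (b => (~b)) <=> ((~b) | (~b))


Build the truth table over {b}:
b | φ
-----
False | True
True | True
Every row evaluates to true.

Yes, it is a tautology.


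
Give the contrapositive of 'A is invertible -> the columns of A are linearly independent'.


The contrapositive of (P → Q) is (¬Q → ¬P); it is logically equivalent to the original.
Here P = 'A is invertible' and Q = 'the columns of A are linearly independent'.

If not (the columns of A are linearly independent), then not (A is invertible).


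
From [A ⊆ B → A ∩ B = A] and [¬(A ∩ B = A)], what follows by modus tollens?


Modus tollens: from (P → Q) and ¬Q, infer ¬P.
Q = 'A ∩ B = A' is denied; since P → Q, P must also fail.

Not (A ⊆ B).


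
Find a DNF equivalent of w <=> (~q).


Step 1: w ↔ (¬q) is true exactly when both agree: (w ∧ (¬q)) ∨ (¬w ∧ ¬(¬q)).
Step 2: Eliminate any double negations (¬¬X = X).

(w & (~q)) | ((~w) & q)


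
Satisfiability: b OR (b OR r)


Search for a satisfying assignment over {b, r}.
Try b=T, r=F: the formula evaluates to T.
A satisfying assignment exists.

Satisfiable.


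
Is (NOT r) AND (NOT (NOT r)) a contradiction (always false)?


Truth table over {r}:
r | φ
-----
F | F
T | F
Every row is false.

Yes, it is a contradiction.


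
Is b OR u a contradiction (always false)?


Truth table over {b, u}:
b | u | φ
---------
F | F | F
T | F | T
F | T | T
T | T | T
Satisfying assignment at row 2: b=T, u=F gives T.

No, it is not a contradiction.


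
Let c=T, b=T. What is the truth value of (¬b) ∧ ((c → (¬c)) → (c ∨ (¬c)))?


Substitute c=T, b=T:
¬b = F
¬c = F
c → (¬c) = T → F = F
¬c = F
c ∨ (¬c) = T ∨ F = T
(c → (¬c)) → (c ∨ (¬c)) = F → T = T
(¬b) ∧ ((c → (¬c)) → (c ∨ (¬c))) = F ∧ T = F

F


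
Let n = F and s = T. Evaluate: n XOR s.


Exclusive or is true when exactly one operand is true.
Substitute: n=F, s=T.
F XOR T evaluates to T.

T


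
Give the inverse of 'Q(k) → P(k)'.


The inverse of (P → Q) is (¬P → ¬Q). It is equivalent to the converse, not to the original.
Here P = 'Q(k)' and Q = 'P(k)'.

If not (Q(k)), then not (P(k)).


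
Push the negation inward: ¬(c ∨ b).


De Morgan: the negation of a disjunction is the conjunction of the negations.
Distribute ¬ across ∨, flipping it to ∧, and negate each literal.

(¬c) ∧ (¬b)


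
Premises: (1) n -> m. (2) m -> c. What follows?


Hypothetical syllogism: from (P → Q) and (Q → R), infer (P → R).
Chain the two implications through the shared middle term 'm'.

n -> c


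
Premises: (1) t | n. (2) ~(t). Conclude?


Disjunctive syllogism: from (P ∨ Q) and ¬P, infer Q.
One disjunct, 't', is ruled out; the other must hold.

n


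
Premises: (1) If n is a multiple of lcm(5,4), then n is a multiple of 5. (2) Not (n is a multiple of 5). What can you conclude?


Modus tollens: from (P → Q) and ¬Q, infer ¬P.
Q = 'n is a multiple of 5' is denied; since P → Q, P must also fail.

Not (n is a multiple of lcm(5,4)).


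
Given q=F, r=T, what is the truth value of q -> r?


Implication is false only when antecedent is true and consequent is false.
Substitute: q=F, r=T.
F -> T evaluates to T.

T


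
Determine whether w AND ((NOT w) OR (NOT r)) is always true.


Build the truth table over {r, w}:
r | w | φ
---------
F | F | F
T | F | F
F | T | T
T | T | F
Counterexample at row 1: with r=F, w=F, the formula is F.

No, it is not a tautology.


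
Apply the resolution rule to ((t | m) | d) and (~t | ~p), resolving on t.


The clauses contain complementary literals t and ~t.
Resolution eliminates this pair and disjoins the remaining literals (merging duplicates).

((d | m) | ~p)


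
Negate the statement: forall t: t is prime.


¬(forall x: φ) = exists x: ¬φ, and ¬(exists x: φ) = forall x: ¬φ.
Apply to the universal statement.

exists t: ~(t is prime)


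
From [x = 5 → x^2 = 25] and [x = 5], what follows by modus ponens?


Modus ponens: from (P → Q) and P, infer Q.
P = 'x = 5' is asserted, and P → Q holds, so Q follows.

x^2 = 25.


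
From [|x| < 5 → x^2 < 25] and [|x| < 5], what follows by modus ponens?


Modus ponens: from (P → Q) and P, infer Q.
P = '|x| < 5' is asserted, and P → Q holds, so Q follows.

x^2 < 25.


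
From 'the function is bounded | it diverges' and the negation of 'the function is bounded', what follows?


Disjunctive syllogism: from (P ∨ Q) and ¬P, infer Q.
One disjunct, 'the function is bounded', is ruled out; the other must hold.

it diverges


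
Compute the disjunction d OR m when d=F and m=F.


Disjunction is false only when both operands are false.
Substitute: d=F, m=F.
F OR F evaluates to F.

F


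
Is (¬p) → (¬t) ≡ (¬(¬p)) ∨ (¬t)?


Compare truth tables:
p | t | φ | ψ
-------------
F | F | T | T
T | F | T | T
F | T | F | F
T | T | T | T
The columns φ and ψ agree on every row.

Yes, they are logically equivalent.


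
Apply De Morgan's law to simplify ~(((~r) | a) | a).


De Morgan: the negation of a disjunction is the conjunction of the negations.
Distribute ~ across |, flipping it to &, and negate each literal.

(r & (~a)) & (~a)


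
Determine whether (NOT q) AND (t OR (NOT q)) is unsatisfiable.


Truth table over {q, t}:
q | t | φ
---------
F | F | T
T | F | F
F | T | T
T | T | F
Satisfying assignment at row 1: q=F, t=F gives T.

No, it is not a contradiction.


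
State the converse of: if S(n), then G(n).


The converse of (P → Q) is (Q → P). It is not in general equivalent to the original.
Here P = 'S(n)' and Q = 'G(n)'.

If G(n), then S(n).


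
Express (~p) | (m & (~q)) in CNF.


Step 1: Distribute ∨ over ∧: (¬p) ∨ (m ∧ (¬q)) = ((¬p) ∨ m) ∧ ((¬p) ∨ (¬q)).

((~p) | m) & ((~p) | (~q))


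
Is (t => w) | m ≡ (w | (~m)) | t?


Compare truth tables:
m | t | w | φ | ψ
-----------------
False | False | False | True | True
True | False | False | True | False
False | True | False | False | True
True | True | False | True | True
False | False | True | True | True
True | False | True | True | True
False | True | True | True | True
True | True | True | True | True
They differ at row 2 (m=True, t=False, w=False): φ=True but ψ=False.

No, they are not logically equivalent.


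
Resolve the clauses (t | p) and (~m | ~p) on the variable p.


The clauses contain complementary literals p and ~p.
Resolution eliminates this pair and disjoins the remaining literals (merging duplicates).

(t | ~m)


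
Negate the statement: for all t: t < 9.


¬(for all x: φ) = there exists x: ¬φ, and ¬(there exists x: φ) = for all x: ¬φ.
Apply to the universal statement.

there exists t: NOT(t < 9)


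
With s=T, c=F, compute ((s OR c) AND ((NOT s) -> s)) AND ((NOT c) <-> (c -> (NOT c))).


Substitute s=T, c=F:
s OR c = T OR F = T
NOT s = F
(NOT s) -> s = F -> T = T
(s OR c) AND ((NOT s) -> s) = T AND T = T
NOT c = T
NOT c = T
c -> (NOT c) = F -> T = T
(NOT c) <-> (c -> (NOT c)) = T <-> T = T
((s OR c) AND ((NOT s) -> s)) AND ((NOT c) <-> (c -> (NOT c))) = T AND T = T

T


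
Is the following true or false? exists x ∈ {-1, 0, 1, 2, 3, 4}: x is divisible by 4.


Evaluate the predicate on each element: -1:False, 0:True, 1:False, 2:False, 3:False, 4:True.
Witness x = 0 satisfies the predicate.

True


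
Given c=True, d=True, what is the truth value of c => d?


Implication is false only when antecedent is true and consequent is false.
Substitute: c=True, d=True.
True => True evaluates to True.

True


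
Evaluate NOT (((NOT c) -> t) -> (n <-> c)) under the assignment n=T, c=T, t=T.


Substitute n=T, c=T, t=T:
NOT c = F
(NOT c) -> t = F -> T = T
n <-> c = T <-> T = T
((NOT c) -> t) -> (n <-> c) = T -> T = T
NOT (((NOT c) -> t) -> (n <-> c)) = F

F


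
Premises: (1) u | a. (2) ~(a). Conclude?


Disjunctive syllogism: from (P ∨ Q) and ¬P, infer Q.
One disjunct, 'a', is ruled out; the other must hold.

u


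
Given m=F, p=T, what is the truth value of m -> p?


Implication is false only when antecedent is true and consequent is false.
Substitute: m=F, p=T.
F -> T evaluates to T.

T


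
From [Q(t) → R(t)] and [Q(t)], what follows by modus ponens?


Modus ponens: from (P → Q) and P, infer Q.
P = 'Q(t)' is asserted, and P → Q holds, so Q follows.

R(t).


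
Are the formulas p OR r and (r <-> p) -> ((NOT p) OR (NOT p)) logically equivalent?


Compare truth tables:
p | r | φ | ψ
-------------
F | F | F | T
T | F | T | T
F | T | T | T
T | T | T | F
They differ at row 1 (p=F, r=F): φ=F but ψ=T.

No, they are not logically equivalent.


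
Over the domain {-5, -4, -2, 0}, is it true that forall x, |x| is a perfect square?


Evaluate the predicate on each element: -5:False, -4:True, -2:False, 0:True.
Counterexample x = -5 fails the predicate.

False


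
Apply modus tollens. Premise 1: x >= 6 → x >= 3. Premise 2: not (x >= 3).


Modus tollens: from (P → Q) and ¬Q, infer ¬P.
Q = 'x >= 3' is denied; since P → Q, P must also fail.

Not (x >= 6).


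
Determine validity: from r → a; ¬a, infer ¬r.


This matches the form of modus tollens: the conclusion follows in every model of the premises.

Valid.


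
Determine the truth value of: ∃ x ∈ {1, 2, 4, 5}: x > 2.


Evaluate the predicate on each element: 1:F, 2:F, 4:T, 5:T.
Witness x = 4 satisfies the predicate.

T


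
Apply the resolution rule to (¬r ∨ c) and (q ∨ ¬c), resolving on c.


The clauses contain complementary literals c and ¬c.
Resolution eliminates this pair and disjoins the remaining literals (merging duplicates).

(¬r ∨ q)


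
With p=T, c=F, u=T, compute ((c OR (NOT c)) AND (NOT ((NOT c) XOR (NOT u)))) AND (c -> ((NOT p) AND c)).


Substitute p=T, c=F, u=T:
… (earlier sub-steps elided)
c OR (NOT c) = F OR T = T
NOT c = T
NOT u = F
(NOT c) XOR (NOT u) = T XOR F = T
NOT ((NOT c) XOR (NOT u)) = F
(c OR (NOT c)) AND (NOT ((NOT c) XOR (NOT u))) = T AND F = F
NOT p = F
(NOT p) AND c = F AND F = F
c -> ((NOT p) AND c) = F -> F = T
((c OR (NOT c)) AND (NOT ((NOT c) XOR (NOT u)))) AND (c -> ((NOT p) AND c)) = F AND T = F

F


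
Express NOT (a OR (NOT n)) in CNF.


Step 1: Apply De Morgan: ¬(a ∨ (¬n)) = ¬a ∧ ¬(¬n).
Step 2: Eliminate any double negations (¬¬X = X).

(NOT a) AND n


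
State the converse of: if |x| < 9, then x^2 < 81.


The converse of (P → Q) is (Q → P). It is not in general equivalent to the original.
Here P = '|x| < 9' and Q = 'x^2 < 81'.

If x^2 < 81, then |x| < 9.


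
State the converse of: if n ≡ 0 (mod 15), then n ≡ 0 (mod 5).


The converse of (P → Q) is (Q → P). It is not in general equivalent to the original.
Here P = 'n ≡ 0 (mod 15)' and Q = 'n ≡ 0 (mod 5)'.

If n ≡ 0 (mod 5), then n ≡ 0 (mod 15).


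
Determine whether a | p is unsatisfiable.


Truth table over {a, p}:
a | p | φ
---------
False | False | False
True | False | True
False | True | True
True | True | True
Satisfying assignment at row 2: a=True, p=False gives True.

No, it is not a contradiction.


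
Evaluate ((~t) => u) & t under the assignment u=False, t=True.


Substitute u=False, t=True:
~t = False
(~t) => u = False => False = True
((~t) => u) & t = True & True = True

True


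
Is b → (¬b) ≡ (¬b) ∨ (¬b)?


Compare truth tables:
b | φ | ψ
---------
F | T | T
T | F | F
The columns φ and ψ agree on every row.

Yes, they are logically equivalent.


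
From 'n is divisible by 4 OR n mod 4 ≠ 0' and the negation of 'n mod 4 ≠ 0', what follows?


Disjunctive syllogism: from (P ∨ Q) and ¬P, infer Q.
One disjunct, 'n mod 4 ≠ 0', is ruled out; the other must hold.

n is divisible by 4


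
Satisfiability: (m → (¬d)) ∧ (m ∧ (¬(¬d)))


Check all 4 assignments over {d, m}:
d | m | φ
---------
F | F | F
T | F | F
F | T | F
T | T | F
No assignment makes the formula true.

Unsatisfiable.


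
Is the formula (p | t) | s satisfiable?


Search for a satisfying assignment over {p, s, t}.
Try p=True, s=False, t=False: the formula evaluates to True.
A satisfying assignment exists.

Satisfiable.


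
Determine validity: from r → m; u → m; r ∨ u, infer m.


This matches the form of proof by cases: the conclusion follows in every model of the premises.

Valid.
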